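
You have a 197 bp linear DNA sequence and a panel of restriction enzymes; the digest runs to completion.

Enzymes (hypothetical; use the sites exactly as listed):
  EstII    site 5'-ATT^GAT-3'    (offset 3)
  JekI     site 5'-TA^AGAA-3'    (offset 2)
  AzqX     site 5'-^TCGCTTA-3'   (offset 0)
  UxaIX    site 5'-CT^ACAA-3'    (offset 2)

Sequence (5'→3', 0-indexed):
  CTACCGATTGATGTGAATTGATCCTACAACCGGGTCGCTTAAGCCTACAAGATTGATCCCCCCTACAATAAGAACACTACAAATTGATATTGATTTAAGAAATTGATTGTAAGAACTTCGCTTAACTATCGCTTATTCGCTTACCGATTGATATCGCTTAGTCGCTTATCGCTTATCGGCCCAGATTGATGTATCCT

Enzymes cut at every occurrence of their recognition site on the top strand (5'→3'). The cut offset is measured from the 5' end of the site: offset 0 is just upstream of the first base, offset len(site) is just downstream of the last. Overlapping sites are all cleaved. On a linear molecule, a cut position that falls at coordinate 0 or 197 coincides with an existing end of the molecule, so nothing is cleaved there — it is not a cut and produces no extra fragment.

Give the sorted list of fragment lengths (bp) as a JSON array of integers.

Scan for sites:
  EstII ATTGAT/3: at [6, 16, 51, 82, 88, 101, 146, 184] ⇒ [9, 19, 54, 85, 91, 104, 149, 187]
  JekI TAAGAA/2: at [68, 95, 109] ⇒ [70, 97, 111]
  AzqX TCGCTTA/0: at [34, 117, 128, 136, 153, 161, 168] ⇒ [34, 117, 128, 136, 153, 161, 168]
  UxaIX CTACAA/2: at [23, 44, 62, 76] ⇒ [25, 46, 64, 78]

Pooled cuts: [9, 19, 25, 34, 46, 54, 64, 70, 78, 85, 91, 97, 104, 111, 117, 128, 136, 149, 153, 161, 168, 187]

Fragments:
  [0,9): 9 bp
  [9,19): 10 bp
  [19,25): 6 bp
  [25,34): 9 bp
  [34,46): 12 bp
  [46,54): 8 bp
  [54,64): 10 bp
  [64,70): 6 bp
  [70,78): 8 bp
  [78,85): 7 bp
  [85,91): 6 bp
  [91,97): 6 bp
  [97,104): 7 bp
  [104,111): 7 bp
  [111,117): 6 bp
  [117,128): 11 bp
  [128,136): 8 bp
  [136,149): 13 bp
  [149,153): 4 bp
  [153,161): 8 bp
  [161,168): 7 bp
  [168,187): 19 bp
  [187,197): 10 bp

[4,6,6,6,6,6,7,7,7,7,8,8,8,8,9,9,10,10,10,11,12,13,19]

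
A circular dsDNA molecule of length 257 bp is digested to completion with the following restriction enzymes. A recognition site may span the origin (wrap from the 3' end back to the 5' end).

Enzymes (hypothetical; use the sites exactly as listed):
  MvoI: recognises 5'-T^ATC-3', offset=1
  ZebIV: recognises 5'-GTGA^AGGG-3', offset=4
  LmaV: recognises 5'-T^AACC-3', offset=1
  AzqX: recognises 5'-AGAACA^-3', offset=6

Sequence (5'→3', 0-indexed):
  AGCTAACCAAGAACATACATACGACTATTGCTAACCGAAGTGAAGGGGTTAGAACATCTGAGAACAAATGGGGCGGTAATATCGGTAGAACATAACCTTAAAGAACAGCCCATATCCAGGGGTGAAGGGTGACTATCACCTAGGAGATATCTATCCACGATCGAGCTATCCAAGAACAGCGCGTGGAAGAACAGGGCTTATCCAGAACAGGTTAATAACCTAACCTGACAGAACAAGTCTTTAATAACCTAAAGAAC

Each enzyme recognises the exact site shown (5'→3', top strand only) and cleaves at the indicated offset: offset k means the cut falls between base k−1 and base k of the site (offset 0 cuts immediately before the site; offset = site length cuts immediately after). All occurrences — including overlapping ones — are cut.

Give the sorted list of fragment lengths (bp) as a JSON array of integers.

Per-enzyme occurrences:
  MvoI TATC/1: at [79, 112, 133, 147, 151, 166, 198] ⇒ [80, 113, 134, 148, 152, 167, 199]
  ZebIV GTGAAGGG/4: at [39, 121] ⇒ [43, 125]
  LmaV TAACC/1: at [3, 31, 92, 215, 220, 244] ⇒ [4, 32, 93, 216, 221, 245]
  AzqX AGAACA/6: at [9, 50, 60, 86, 101, 172, 187, 203, 229, 252] ⇒ [1, 15, 56, 66, 92, 107, 178, 193, 209, 235]

All cut coordinates (distinct, sorted): [1, 4, 15, 32, 43, 56, 66, 80, 92, 93, 107, 113, 125, 134, 148, 152, 167, 178, 193, 199, 209, 216, 221, 235, 245]

Fragment lengths:
  1→4: 3 bp
  4→15: 11 bp
  15→32: 17 bp
  32→43: 11 bp
  43→56: 13 bp
  56→66: 10 bp
  66→80: 14 bp
  80→92: 12 bp
  92→93: 1 bp
  93→107: 14 bp
  107→113: 6 bp
  113→125: 12 bp
  125→134: 9 bp
  134→148: 14 bp
  148→152: 4 bp
  152→167: 15 bp
  167→178: 11 bp
  178→193: 15 bp
  193→199: 6 bp
  199→209: 10 bp
  209→216: 7 bp
  216→221: 5 bp
  221→235: 14 bp
  235→245: 10 bp
  245→1 (wrap): 257-245+1 = 13 bp

[1,3,4,5,6,6,7,9,10,10,10,11,11,11,12,12,13,13,14,14,14,14,15,15,17]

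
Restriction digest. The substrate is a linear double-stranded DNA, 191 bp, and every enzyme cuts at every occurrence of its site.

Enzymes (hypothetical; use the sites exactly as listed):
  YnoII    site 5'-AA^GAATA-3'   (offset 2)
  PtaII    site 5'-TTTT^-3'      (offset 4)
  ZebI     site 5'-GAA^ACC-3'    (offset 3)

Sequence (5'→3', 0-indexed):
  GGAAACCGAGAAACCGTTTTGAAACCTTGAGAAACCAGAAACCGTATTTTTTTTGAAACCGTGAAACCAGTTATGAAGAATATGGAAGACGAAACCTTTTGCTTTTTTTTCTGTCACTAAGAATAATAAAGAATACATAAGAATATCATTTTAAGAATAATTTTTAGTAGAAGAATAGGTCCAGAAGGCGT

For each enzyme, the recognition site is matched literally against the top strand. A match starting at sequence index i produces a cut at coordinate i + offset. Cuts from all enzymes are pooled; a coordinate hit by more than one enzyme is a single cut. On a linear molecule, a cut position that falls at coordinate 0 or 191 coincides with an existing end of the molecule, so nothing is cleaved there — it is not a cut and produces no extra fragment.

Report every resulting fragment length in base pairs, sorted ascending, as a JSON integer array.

Per-enzyme occurrences:
  YnoII AAGAATA/2: at [75, 118, 128, 138, 152, 170] ⇒ [77, 120, 130, 140, 154, 172]
  PtaII TTTT/4: at [16, 46, 47, 48, 49, 50, 96, 102, 103, 104, 105, 106, 148, 160, 161] ⇒ [20, 50, 51, 52, 53, 54, 100, 106, 107, 108, 109, 110, 152, 164, 165]
  ZebI GAAACC/3: at [1, 9, 20, 30, 37, 54, 62, 90] ⇒ [4, 12, 23, 33, 40, 57, 65, 93]

All cut coordinates (distinct, sorted): [4, 12, 20, 23, 33, 40, 50, 51, 52, 53, 54, 57, 65, 77, 93, 100, 106, 107, 108, 109, 110, 120, 130, 140, 152, 154, 164, 165, 172]

Fragment lengths:
  [0,4): 4 bp
  [4,12): 8 bp
  [12,20): 8 bp
  [20,23): 3 bp
  [23,33): 10 bp
  [33,40): 7 bp
  [40,50): 10 bp
  [50,51): 1 bp
  [51,52): 1 bp
  [52,53): 1 bp
  [53,54): 1 bp
  [54,57): 3 bp
  [57,65): 8 bp
  [65,77): 12 bp
  [77,93): 16 bp
  [93,100): 7 bp
  [100,106): 6 bp
  [106,107): 1 bp
  [107,108): 1 bp
  [108,109): 1 bp
  [109,110): 1 bp
  [110,120): 10 bp
  [120,130): 10 bp
  [130,140): 10 bp
  [140,152): 12 bp
  [152,154): 2 bp
  [154,164): 10 bp
  [164,165): 1 bp
  [165,172): 7 bp
  [172,191): 19 bp

[1,1,1,1,1,1,1,1,1,2,3,3,4,6,7,7,7,8,8,8,10,10,10,10,10,10,12,12,16,19]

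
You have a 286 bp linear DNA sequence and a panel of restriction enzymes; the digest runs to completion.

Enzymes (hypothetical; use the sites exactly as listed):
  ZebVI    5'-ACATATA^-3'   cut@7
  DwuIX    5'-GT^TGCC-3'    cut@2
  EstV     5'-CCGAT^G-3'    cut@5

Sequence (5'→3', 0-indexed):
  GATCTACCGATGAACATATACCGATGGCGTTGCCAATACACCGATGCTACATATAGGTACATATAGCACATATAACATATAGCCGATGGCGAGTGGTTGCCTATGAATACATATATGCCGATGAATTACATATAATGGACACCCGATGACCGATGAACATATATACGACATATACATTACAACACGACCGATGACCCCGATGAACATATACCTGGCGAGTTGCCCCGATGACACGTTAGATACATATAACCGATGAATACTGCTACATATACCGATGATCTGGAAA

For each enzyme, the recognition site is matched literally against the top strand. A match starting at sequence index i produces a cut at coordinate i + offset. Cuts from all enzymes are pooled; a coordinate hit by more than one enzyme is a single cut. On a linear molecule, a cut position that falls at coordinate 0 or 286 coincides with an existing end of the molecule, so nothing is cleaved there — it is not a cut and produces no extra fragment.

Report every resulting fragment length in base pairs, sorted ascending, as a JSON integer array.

[5,5,5,6,6,7,7,7,9,9,9,9,9,9,10,10,10,10,10,11,11,12,13,15,17,18,18,19]

Per-enzyme occurrences:
  ZebVI (ACATATA, off=7): starts [13, 48, 58, 67, 74, 108, 127, 156, 167, 203, 241, 264] → cuts [20, 55, 65, 74, 81, 115, 134, 163, 174, 210, 248, 271]
  DwuIX (GTTGCC, off=2): starts [28, 95, 218] → cuts [30, 97, 220]
  EstV (CCGATG, off=5): starts [6, 20, 40, 82, 117, 142, 149, 187, 196, 224, 249, 271] → cuts [11, 25, 45, 87, 122, 147, 154, 192, 201, 229, 254, 276]

All cut coordinates (distinct, sorted): [11, 20, 25, 30, 45, 55, 65, 74, 81, 87, 97, 115, 122, 134, 147, 154, 163, 174, 192, 201, 210, 220, 229, 248, 254, 271, 276]

Fragments:
  [0,11): 11 bp
  [11,20): 9 bp
  [20,25): 5 bp
  [25,30): 5 bp
  [30,45): 15 bp
  [45,55): 10 bp
  [55,65): 10 bp
  [65,74): 9 bp
  [74,81): 7 bp
  [81,87): 6 bp
  [87,97): 10 bp
  [97,115): 18 bp
  [115,122): 7 bp
  [122,134): 12 bp
  [134,147): 13 bp
  [147,154): 7 bp
  [154,163): 9 bp
  [163,174): 11 bp
  [174,192): 18 bp
  [192,201): 9 bp
  [201,210): 9 bp
  [210,220): 10 bp
  [220,229): 9 bp
  [229,248): 19 bp
  [248,254): 6 bp
  [254,271): 17 bp
  [271,276): 5 bp
  [276,286): 10 bp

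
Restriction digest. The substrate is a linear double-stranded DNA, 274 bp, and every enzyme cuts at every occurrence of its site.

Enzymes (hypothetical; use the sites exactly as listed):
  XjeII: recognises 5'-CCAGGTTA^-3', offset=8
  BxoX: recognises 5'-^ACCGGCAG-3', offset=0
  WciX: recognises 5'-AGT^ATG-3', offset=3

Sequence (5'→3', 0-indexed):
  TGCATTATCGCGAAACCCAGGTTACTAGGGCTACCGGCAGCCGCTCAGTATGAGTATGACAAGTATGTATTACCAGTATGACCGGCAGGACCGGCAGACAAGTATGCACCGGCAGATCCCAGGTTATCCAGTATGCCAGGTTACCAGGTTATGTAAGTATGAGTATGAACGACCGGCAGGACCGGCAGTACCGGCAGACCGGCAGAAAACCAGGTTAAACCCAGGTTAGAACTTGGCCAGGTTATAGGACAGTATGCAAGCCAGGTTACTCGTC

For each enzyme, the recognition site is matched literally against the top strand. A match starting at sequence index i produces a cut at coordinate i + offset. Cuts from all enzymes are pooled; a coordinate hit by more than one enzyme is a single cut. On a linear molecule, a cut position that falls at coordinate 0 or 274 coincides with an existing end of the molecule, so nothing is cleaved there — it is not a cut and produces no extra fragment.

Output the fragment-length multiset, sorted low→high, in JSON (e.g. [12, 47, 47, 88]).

[3,4,6,6,6,6,7,7,8,8,8,9,9,9,9,9,11,11,13,14,15,16,17,19,20,24]

Scan for sites:
  XjeII CCAGGTTA/8: at [16, 118, 135, 143, 209, 220, 236, 260] ⇒ [24, 126, 143, 151, 217, 228, 244, 268]
  BxoX ACCGGCAG/0: at [32, 80, 89, 107, 171, 180, 189, 197] ⇒ [32, 80, 89, 107, 171, 180, 189, 197]
  WciX AGTATG/3: at [46, 52, 61, 74, 100, 129, 155, 161, 250] ⇒ [49, 55, 64, 77, 103, 132, 158, 164, 253]

Pooled cuts: [24, 32, 49, 55, 64, 77, 80, 89, 103, 107, 126, 132, 143, 151, 158, 164, 171, 180, 189, 197, 217, 228, 244, 253, 268]

Fragment lengths:
  [0,24): 24 bp
  [24,32): 8 bp
  [32,49): 17 bp
  [49,55): 6 bp
  [55,64): 9 bp
  [64,77): 13 bp
  [77,80): 3 bp
  [80,89): 9 bp
  [89,103): 14 bp
  [103,107): 4 bp
  [107,126): 19 bp
  [126,132): 6 bp
  [132,143): 11 bp
  [143,151): 8 bp
  [151,158): 7 bp
  [158,164): 6 bp
  [164,171): 7 bp
  [171,180): 9 bp
  [180,189): 9 bp
  [189,197): 8 bp
  [197,217): 20 bp
  [217,228): 11 bp
  [228,244): 16 bp
  [244,253): 9 bp
  [253,268): 15 bp
  [268,274): 6 bp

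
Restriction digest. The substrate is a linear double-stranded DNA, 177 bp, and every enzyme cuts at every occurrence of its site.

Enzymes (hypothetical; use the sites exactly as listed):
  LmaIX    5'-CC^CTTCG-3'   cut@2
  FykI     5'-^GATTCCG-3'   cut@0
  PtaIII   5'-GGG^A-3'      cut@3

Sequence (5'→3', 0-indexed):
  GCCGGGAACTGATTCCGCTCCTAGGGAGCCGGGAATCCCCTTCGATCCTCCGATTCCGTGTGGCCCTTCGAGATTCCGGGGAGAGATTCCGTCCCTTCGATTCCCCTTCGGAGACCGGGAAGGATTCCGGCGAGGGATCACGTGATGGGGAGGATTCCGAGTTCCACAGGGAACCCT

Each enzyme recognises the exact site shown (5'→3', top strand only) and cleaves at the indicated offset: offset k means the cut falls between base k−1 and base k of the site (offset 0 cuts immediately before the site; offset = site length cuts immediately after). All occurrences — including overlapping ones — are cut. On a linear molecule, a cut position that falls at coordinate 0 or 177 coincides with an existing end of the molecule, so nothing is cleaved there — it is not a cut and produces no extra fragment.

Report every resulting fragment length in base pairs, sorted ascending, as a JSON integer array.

Per-enzyme occurrences:
  LmaIX CCCTTCG/2: at [37, 63, 92, 103] ⇒ [39, 65, 94, 105]
  FykI GATTCCG/0: at [10, 51, 71, 84, 122, 152] ⇒ [10, 51, 71, 84, 122, 152]
  PtaIII GGGA/3: at [3, 23, 30, 78, 116, 133, 147, 168] ⇒ [6, 26, 33, 81, 119, 136, 150, 171]

All cut coordinates (distinct, sorted): [6, 10, 26, 33, 39, 51, 65, 71, 81, 84, 94, 105, 119, 122, 136, 150, 152, 171]

Fragments:
  [0,6): 6 bp
  [6,10): 4 bp
  [10,26): 16 bp
  [26,33): 7 bp
  [33,39): 6 bp
  [39,51): 12 bp
  [51,65): 14 bp
  [65,71): 6 bp
  [71,81): 10 bp
  [81,84): 3 bp
  [84,94): 10 bp
  [94,105): 11 bp
  [105,119): 14 bp
  [119,122): 3 bp
  [122,136): 14 bp
  [136,150): 14 bp
  [150,152): 2 bp
  [152,171): 19 bp
  [171,177): 6 bp

[2,3,3,4,6,6,6,6,7,10,10,11,12,14,14,14,14,16,19]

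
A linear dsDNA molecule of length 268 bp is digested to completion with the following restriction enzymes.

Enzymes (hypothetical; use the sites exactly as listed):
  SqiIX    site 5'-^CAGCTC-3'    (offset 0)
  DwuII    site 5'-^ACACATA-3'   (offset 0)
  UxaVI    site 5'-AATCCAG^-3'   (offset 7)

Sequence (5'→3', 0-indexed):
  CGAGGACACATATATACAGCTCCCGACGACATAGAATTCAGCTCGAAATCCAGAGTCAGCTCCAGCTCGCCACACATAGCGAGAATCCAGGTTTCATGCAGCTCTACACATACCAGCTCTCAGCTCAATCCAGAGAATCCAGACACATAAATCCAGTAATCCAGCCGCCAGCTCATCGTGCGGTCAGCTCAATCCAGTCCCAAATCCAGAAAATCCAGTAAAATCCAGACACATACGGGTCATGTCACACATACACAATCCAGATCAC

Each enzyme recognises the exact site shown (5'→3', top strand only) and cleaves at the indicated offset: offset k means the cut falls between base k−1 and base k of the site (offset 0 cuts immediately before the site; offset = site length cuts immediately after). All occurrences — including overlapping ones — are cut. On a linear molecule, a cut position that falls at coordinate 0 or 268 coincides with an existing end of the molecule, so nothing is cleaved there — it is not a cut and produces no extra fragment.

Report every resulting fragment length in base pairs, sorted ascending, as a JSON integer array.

Scan for sites:
  SqiIX (CAGCTC, off=0): starts [16, 38, 56, 62, 98, 113, 120, 168, 184] → cuts [16, 38, 56, 62, 98, 113, 120, 168, 184]
  DwuII (ACACATA, off=0): starts [5, 71, 105, 142, 228, 246] → cuts [5, 71, 105, 142, 228, 246]
  UxaVI (AATCCAG, off=7): starts [46, 83, 126, 135, 149, 157, 190, 202, 211, 221, 256] → cuts [53, 90, 133, 142, 156, 164, 197, 209, 218, 228, 263]

All cut coordinates (distinct, sorted): [5, 16, 38, 53, 56, 62, 71, 90, 98, 105, 113, 120, 133, 142, 156, 164, 168, 184, 197, 209, 218, 228, 246, 263]

Fragments:
  [0,5): 5 bp
  [5,16): 11 bp
  [16,38): 22 bp
  [38,53): 15 bp
  [53,56): 3 bp
  [56,62): 6 bp
  [62,71): 9 bp
  [71,90): 19 bp
  [90,98): 8 bp
  [98,105): 7 bp
  [105,113): 8 bp
  [113,120): 7 bp
  [120,133): 13 bp
  [133,142): 9 bp
  [142,156): 14 bp
  [156,164): 8 bp
  [164,168): 4 bp
  [168,184): 16 bp
  [184,197): 13 bp
  [197,209): 12 bp
  [209,218): 9 bp
  [218,228): 10 bp
  [228,246): 18 bp
  [246,263): 17 bp
  [263,268): 5 bp

[3,4,5,5,6,7,7,8,8,8,9,9,9,10,11,12,13,13,14,15,16,17,18,19,22]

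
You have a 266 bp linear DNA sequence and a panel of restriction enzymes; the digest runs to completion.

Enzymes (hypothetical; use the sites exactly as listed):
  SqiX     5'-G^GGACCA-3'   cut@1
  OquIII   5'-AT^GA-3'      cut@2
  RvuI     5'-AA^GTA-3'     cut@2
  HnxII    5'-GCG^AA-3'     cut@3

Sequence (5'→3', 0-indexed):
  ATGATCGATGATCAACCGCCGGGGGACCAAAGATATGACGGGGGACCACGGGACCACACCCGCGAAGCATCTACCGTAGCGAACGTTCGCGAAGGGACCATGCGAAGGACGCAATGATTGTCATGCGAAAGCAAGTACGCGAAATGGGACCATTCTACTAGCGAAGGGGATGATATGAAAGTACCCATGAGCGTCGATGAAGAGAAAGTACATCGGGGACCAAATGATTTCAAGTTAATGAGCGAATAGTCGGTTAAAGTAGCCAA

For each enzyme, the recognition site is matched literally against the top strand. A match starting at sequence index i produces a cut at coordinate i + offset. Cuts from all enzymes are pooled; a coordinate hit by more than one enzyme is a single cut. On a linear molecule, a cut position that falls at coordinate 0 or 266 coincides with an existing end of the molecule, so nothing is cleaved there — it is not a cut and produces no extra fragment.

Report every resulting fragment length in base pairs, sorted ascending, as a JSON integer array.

[2,3,4,5,5,5,6,7,7,7,8,8,8,8,9,9,9,10,10,10,11,12,13,14,14,14,14,17,17]

Site scan:
  SqiX (GGGACCA, off=1): starts [22, 41, 49, 93, 145, 215] → cuts [23, 42, 50, 94, 146, 216]
  OquIII (ATGA, off=2): starts [0, 7, 34, 113, 169, 174, 186, 196, 223, 237] → cuts [2, 9, 36, 115, 171, 176, 188, 198, 225, 239]
  RvuI (AAGTA, off=2): starts [132, 178, 205, 256] → cuts [134, 180, 207, 258]
  HnxII (GCGAA, off=3): starts [61, 78, 88, 101, 124, 138, 160, 241] → cuts [64, 81, 91, 104, 127, 141, 163, 244]

All cut coordinates (distinct, sorted): [2, 9, 23, 36, 42, 50, 64, 81, 91, 94, 104, 115, 127, 134, 141, 146, 163, 171, 176, 180, 188, 198, 207, 216, 225, 239, 244, 258]

Fragment lengths:
  [0,2): 2 bp
  [2,9): 7 bp
  [9,23): 14 bp
  [23,36): 13 bp
  [36,42): 6 bp
  [42,50): 8 bp
  [50,64): 14 bp
  [64,81): 17 bp
  [81,91): 10 bp
  [91,94): 3 bp
  [94,104): 10 bp
  [104,115): 11 bp
  [115,127): 12 bp
  [127,134): 7 bp
  [134,141): 7 bp
  [141,146): 5 bp
  [146,163): 17 bp
  [163,171): 8 bp
  [171,176): 5 bp
  [176,180): 4 bp
  [180,188): 8 bp
  [188,198): 10 bp
  [198,207): 9 bp
  [207,216): 9 bp
  [216,225): 9 bp
  [225,239): 14 bp
  [239,244): 5 bp
  [244,258): 14 bp
  [258,266): 8 bp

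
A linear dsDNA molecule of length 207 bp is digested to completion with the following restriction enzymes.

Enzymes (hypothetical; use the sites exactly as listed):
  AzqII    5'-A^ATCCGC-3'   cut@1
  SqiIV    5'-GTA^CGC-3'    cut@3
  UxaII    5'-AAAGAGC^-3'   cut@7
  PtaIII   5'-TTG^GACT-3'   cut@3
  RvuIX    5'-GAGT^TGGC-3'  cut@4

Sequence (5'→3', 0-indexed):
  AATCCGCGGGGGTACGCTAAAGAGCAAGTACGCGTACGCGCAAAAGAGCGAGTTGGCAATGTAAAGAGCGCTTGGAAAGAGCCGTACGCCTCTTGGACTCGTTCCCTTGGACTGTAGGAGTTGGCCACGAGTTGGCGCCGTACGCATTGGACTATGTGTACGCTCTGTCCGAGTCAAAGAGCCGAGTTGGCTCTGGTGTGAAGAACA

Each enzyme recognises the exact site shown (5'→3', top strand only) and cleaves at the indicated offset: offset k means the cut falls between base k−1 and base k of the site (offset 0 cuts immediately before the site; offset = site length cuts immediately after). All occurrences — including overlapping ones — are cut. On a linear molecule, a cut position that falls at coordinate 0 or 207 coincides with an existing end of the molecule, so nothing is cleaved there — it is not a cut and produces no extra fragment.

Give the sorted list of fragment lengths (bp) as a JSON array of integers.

[1,4,4,5,5,6,7,9,10,11,11,11,12,13,13,13,14,16,20,22]

Scan for sites:
  AzqII (AATCCGC, off=1): starts [0] → cuts [1]
  SqiIV (GTACGC, off=3): starts [11, 27, 33, 83, 139, 157] → cuts [14, 30, 36, 86, 142, 160]
  UxaII (AAAGAGC, off=7): starts [18, 42, 62, 75, 175] → cuts [25, 49, 69, 82, 182]
  PtaIII (TTGGACT, off=3): starts [92, 106, 146] → cuts [95, 109, 149]
  RvuIX (GAGTTGGC, off=4): starts [49, 117, 128, 183] → cuts [53, 121, 132, 187]

All cut coordinates (distinct, sorted): [1, 14, 25, 30, 36, 49, 53, 69, 82, 86, 95, 109, 121, 132, 142, 149, 160, 182, 187]

Fragments:
  [0,1): 1 bp
  [1,14): 13 bp
  [14,25): 11 bp
  [25,30): 5 bp
  [30,36): 6 bp
  [36,49): 13 bp
  [49,53): 4 bp
  [53,69): 16 bp
  [69,82): 13 bp
  [82,86): 4 bp
  [86,95): 9 bp
  [95,109): 14 bp
  [109,121): 12 bp
  [121,132): 11 bp
  [132,142): 10 bp
  [142,149): 7 bp
  [149,160): 11 bp
  [160,182): 22 bp
  [182,187): 5 bp
  [187,207): 20 bp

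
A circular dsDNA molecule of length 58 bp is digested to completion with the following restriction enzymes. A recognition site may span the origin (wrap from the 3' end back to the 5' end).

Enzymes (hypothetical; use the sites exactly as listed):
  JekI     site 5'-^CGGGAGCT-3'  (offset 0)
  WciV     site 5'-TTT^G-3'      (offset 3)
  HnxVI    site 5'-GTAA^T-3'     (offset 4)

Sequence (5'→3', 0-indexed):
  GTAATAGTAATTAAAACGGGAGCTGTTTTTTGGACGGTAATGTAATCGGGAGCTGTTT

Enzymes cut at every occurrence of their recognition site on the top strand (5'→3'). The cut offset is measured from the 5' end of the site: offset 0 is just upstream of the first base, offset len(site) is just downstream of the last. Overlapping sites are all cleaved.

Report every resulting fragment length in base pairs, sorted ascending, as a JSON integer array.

Per-enzyme occurrences:
  JekI (CGGGAGCT, off=0): starts [16, 46] → cuts [16, 46]
  WciV (TTTG, off=3): starts [28, 55] → cuts [0, 31]
  HnxVI (GTAAT, off=4): starts [0, 6, 36, 41] → cuts [4, 10, 40, 45]

Pooled cuts: [0, 4, 10, 16, 31, 40, 45, 46]

Fragments:
  0→4: 4 bp
  4→10: 6 bp
  10→16: 6 bp
  16→31: 15 bp
  31→40: 9 bp
  40→45: 5 bp
  45→46: 1 bp
  46→0 (wrap): 58-46+0 = 12 bp

[1,4,5,6,6,9,12,15]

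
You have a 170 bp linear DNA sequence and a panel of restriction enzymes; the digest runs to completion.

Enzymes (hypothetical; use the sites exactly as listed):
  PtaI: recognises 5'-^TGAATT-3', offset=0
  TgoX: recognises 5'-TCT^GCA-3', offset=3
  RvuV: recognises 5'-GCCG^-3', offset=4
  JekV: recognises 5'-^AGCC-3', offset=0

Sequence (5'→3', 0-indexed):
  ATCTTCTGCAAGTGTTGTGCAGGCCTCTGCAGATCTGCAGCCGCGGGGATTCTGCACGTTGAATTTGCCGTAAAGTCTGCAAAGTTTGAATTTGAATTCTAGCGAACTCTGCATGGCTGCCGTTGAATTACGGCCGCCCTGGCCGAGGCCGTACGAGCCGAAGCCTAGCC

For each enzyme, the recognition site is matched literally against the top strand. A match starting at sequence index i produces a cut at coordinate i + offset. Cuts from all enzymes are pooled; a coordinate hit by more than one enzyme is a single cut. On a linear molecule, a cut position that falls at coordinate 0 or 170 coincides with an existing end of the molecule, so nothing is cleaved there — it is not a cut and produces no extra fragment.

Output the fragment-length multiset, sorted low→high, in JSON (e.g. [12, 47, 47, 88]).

[1,1,2,4,4,5,5,5,6,6,6,7,8,8,8,9,10,11,12,13,18,21]

Per-enzyme occurrences:
  PtaI TGAATT/0: at [59, 86, 92, 123] ⇒ [59, 86, 92, 123]
  TgoX TCTGCA/3: at [4, 25, 33, 50, 75, 107] ⇒ [7, 28, 36, 53, 78, 110]
  RvuV GCCG/4: at [39, 66, 118, 132, 141, 147, 156] ⇒ [43, 70, 122, 136, 145, 151, 160]
  JekV AGCC/0: at [38, 155, 161, 166] ⇒ [38, 155, 161, 166]

Pooled cuts: [7, 28, 36, 38, 43, 53, 59, 70, 78, 86, 92, 110, 122, 123, 136, 145, 151, 155, 160, 161, 166]

Fragment lengths:
  [0,7): 7 bp
  [7,28): 21 bp
  [28,36): 8 bp
  [36,38): 2 bp
  [38,43): 5 bp
  [43,53): 10 bp
  [53,59): 6 bp
  [59,70): 11 bp
  [70,78): 8 bp
  [78,86): 8 bp
  [86,92): 6 bp
  [92,110): 18 bp
  [110,122): 12 bp
  [122,123): 1 bp
  [123,136): 13 bp
  [136,145): 9 bp
  [145,151): 6 bp
  [151,155): 4 bp
  [155,160): 5 bp
  [160,161): 1 bp
  [161,166): 5 bp
  [166,170): 4 bp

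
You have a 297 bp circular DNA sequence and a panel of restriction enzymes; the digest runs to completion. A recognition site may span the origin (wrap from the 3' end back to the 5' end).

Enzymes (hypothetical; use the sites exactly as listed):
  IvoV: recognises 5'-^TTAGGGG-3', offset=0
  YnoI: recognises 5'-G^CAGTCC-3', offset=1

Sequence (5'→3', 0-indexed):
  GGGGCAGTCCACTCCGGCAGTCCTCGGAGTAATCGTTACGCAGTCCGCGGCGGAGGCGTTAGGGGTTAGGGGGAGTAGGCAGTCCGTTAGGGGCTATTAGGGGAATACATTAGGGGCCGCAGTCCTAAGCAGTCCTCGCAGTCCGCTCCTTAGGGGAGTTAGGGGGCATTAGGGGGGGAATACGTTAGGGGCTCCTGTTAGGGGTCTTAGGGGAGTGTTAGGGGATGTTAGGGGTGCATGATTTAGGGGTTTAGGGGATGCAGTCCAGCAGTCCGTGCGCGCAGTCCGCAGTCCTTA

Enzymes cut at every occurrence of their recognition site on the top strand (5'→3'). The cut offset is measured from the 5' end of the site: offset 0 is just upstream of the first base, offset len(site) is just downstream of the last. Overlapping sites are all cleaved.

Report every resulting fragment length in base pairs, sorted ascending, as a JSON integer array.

[6,7,7,7,7,8,8,9,9,9,10,10,10,10,10,10,11,11,13,13,13,13,14,15,16,18,23]

Scan for sites:
  IvoV TTAGGGG/0: at [58, 65, 86, 96, 109, 149, 158, 168, 184, 197, 206, 217, 227, 242, 250, 294] ⇒ [58, 65, 86, 96, 109, 149, 158, 168, 184, 197, 206, 217, 227, 242, 250, 294]
  YnoI GCAGTCC/1: at [3, 16, 39, 78, 118, 128, 137, 259, 267, 280, 287] ⇒ [4, 17, 40, 79, 119, 129, 138, 260, 268, 281, 288]

All cut coordinates (distinct, sorted): [4, 17, 40, 58, 65, 79, 86, 96, 109, 119, 129, 138, 149, 158, 168, 184, 197, 206, 217, 227, 242, 250, 260, 268, 281, 288, 294]

Fragments:
  4→17: 13 bp
  17→40: 23 bp
  40→58: 18 bp
  58→65: 7 bp
  65→79: 14 bp
  79→86: 7 bp
  86→96: 10 bp
  96→109: 13 bp
  109→119: 10 bp
  119→129: 10 bp
  129→138: 9 bp
  138→149: 11 bp
  149→158: 9 bp
  158→168: 10 bp
  168→184: 16 bp
  184→197: 13 bp
  197→206: 9 bp
  206→217: 11 bp
  217→227: 10 bp
  227→242: 15 bp
  242→250: 8 bp
  250→260: 10 bp
  260→268: 8 bp
  268→281: 13 bp
  281→288: 7 bp
  288→294: 6 bp
  294→4 (wrap): 297-294+4 = 7 bp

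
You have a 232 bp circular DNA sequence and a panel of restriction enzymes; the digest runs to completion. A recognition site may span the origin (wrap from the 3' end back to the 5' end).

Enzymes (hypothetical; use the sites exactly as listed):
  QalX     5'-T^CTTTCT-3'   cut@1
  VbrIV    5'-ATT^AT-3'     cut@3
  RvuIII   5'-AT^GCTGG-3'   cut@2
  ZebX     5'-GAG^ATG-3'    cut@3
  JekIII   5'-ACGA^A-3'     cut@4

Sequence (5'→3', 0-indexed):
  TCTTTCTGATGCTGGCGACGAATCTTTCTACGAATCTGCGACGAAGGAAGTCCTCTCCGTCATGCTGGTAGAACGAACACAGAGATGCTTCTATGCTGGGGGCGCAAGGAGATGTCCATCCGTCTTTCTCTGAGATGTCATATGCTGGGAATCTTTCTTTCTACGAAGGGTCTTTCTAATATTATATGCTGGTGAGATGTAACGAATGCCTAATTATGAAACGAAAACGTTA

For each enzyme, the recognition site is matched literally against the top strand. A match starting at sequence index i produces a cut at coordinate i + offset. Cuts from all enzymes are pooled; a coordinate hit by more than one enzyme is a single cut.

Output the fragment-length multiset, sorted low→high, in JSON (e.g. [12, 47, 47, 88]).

[2,4,4,5,8,9,9,9,9,9,9,9,10,10,10,10,11,11,11,12,12,13,17,19]

Per-enzyme occurrences:
  QalX (TCTTTCT, off=1): starts [0, 22, 122, 151, 155, 170] → cuts [1, 23, 123, 152, 156, 171]
  VbrIV (ATTAT, off=3): starts [180, 212] → cuts [183, 215]
  RvuIII (ATGCTGG, off=2): starts [8, 61, 92, 141, 185] → cuts [10, 63, 94, 143, 187]
  ZebX (GAGATG, off=3): starts [81, 108, 131, 193] → cuts [84, 111, 134, 196]
  JekIII (ACGAA, off=4): starts [17, 29, 40, 72, 162, 201, 220] → cuts [21, 33, 44, 76, 166, 205, 224]

Pooled cuts: [1, 10, 21, 23, 33, 44, 63, 76, 84, 94, 111, 123, 134, 143, 152, 156, 166, 171, 183, 187, 196, 205, 215, 224]

Fragment lengths:
  1→10: 9 bp
  10→21: 11 bp
  21→23: 2 bp
  23→33: 10 bp
  33→44: 11 bp
  44→63: 19 bp
  63→76: 13 bp
  76→84: 8 bp
  84→94: 10 bp
  94→111: 17 bp
  111→123: 12 bp
  123→134: 11 bp
  134→143: 9 bp
  143→152: 9 bp
  152→156: 4 bp
  156→166: 10 bp
  166→171: 5 bp
  171→183: 12 bp
  183→187: 4 bp
  187→196: 9 bp
  196→205: 9 bp
  205→215: 10 bp
  215→224: 9 bp
  224→1 (wrap): 232-224+1 = 9 bp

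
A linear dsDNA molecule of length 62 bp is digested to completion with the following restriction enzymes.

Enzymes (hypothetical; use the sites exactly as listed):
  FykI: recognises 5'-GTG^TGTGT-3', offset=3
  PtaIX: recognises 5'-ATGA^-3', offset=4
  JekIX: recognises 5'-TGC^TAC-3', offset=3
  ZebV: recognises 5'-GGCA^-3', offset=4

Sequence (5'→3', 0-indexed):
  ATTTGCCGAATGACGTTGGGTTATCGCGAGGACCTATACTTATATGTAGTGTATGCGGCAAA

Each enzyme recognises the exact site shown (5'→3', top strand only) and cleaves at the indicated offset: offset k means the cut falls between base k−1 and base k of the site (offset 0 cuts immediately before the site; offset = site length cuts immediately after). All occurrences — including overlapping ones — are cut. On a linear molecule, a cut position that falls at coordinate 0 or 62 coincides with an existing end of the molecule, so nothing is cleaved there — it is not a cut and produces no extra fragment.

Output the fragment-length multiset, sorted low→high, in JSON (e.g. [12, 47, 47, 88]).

Scan for sites:
  FykI (GTGTGTGT, off=3): no sites
  PtaIX ATGA/4: at [9] ⇒ [13]
  JekIX (TGCTAC, off=3): no sites
  ZebV GGCA/4: at [56] ⇒ [60]

All cut coordinates (distinct, sorted): [13, 60]

Fragments:
  [0,13): 13 bp
  [13,60): 47 bp
  [60,62): 2 bp

[2,13,47]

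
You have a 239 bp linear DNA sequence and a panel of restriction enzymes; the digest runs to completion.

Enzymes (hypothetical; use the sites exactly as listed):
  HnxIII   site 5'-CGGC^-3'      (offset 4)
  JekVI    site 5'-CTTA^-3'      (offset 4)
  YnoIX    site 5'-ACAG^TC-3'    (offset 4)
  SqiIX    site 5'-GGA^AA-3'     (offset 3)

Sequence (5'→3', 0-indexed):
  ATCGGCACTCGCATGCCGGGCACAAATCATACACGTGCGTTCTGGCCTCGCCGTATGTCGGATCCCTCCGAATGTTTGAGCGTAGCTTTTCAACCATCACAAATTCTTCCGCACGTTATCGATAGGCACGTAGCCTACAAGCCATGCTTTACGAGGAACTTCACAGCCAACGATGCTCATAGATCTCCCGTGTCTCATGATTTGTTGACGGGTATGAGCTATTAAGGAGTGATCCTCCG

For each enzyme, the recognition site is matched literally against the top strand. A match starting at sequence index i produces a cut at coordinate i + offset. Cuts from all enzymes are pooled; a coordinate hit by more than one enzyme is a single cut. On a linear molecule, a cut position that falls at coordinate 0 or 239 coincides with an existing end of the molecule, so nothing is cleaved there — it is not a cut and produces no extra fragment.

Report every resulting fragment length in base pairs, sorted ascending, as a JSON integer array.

Site scan:
  HnxIII CGGC/4: at [2] ⇒ [6]
  JekVI (CTTA, off=4): no sites
  YnoIX (ACAGTC, off=4): no sites
  SqiIX (GGAAA, off=3): no sites

Pooled cuts: [6]

Fragments:
  [0,6): 6 bp
  [6,239): 233 bp

[6,233]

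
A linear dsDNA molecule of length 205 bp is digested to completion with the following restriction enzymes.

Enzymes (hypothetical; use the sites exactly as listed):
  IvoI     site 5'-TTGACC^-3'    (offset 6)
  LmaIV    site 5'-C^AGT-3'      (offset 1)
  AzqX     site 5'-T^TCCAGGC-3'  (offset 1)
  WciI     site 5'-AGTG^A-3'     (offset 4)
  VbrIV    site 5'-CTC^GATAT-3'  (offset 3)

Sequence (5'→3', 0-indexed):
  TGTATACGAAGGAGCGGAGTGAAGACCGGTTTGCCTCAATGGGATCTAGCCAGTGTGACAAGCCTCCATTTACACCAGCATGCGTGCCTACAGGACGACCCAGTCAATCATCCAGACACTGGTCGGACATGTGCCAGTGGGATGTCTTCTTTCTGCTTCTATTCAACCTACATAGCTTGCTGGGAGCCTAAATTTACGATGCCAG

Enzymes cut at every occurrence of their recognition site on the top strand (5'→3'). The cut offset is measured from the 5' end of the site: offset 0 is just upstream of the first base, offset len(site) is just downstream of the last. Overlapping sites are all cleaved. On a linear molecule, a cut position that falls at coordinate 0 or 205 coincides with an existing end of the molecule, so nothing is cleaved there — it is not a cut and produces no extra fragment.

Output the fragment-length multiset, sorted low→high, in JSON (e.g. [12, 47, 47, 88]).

Site scan:
  IvoI (TTGACC, off=6): no sites
  LmaIV CAGT/1: at [50, 100, 134] ⇒ [51, 101, 135]
  AzqX (TTCCAGGC, off=1): no sites
  WciI AGTGA/4: at [17] ⇒ [21]
  VbrIV (CTCGATAT, off=3): no sites

All cut coordinates (distinct, sorted): [21, 51, 101, 135]

Fragments:
  [0,21): 21 bp
  [21,51): 30 bp
  [51,101): 50 bp
  [101,135): 34 bp
  [135,205): 70 bp

[21,30,34,50,70]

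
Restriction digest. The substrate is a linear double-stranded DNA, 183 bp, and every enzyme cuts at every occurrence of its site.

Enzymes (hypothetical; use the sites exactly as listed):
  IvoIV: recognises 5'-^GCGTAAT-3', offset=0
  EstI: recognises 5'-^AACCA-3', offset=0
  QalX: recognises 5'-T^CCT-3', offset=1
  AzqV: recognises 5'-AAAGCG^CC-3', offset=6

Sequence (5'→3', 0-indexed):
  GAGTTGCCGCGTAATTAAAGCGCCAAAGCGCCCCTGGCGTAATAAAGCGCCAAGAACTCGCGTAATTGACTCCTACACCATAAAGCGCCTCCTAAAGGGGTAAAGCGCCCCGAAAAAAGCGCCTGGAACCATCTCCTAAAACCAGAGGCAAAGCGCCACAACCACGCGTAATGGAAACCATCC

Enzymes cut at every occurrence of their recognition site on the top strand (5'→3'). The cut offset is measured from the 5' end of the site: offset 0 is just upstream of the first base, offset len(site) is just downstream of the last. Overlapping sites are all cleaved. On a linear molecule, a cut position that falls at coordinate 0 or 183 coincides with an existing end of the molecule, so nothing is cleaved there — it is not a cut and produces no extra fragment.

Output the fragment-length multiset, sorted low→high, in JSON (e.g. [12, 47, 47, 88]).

Per-enzyme occurrences:
  IvoIV GCGTAAT/0: at [8, 36, 59, 165] ⇒ [8, 36, 59, 165]
  EstI AACCA/0: at [126, 139, 159, 175] ⇒ [126, 139, 159, 175]
  QalX TCCT/1: at [70, 89, 133] ⇒ [71, 90, 134]
  AzqV AAAGCGCC/6: at [16, 24, 43, 81, 101, 115, 149] ⇒ [22, 30, 49, 87, 107, 121, 155]

All cut coordinates (distinct, sorted): [8, 22, 30, 36, 49, 59, 71, 87, 90, 107, 121, 126, 134, 139, 155, 159, 165, 175]

Fragment lengths:
  [0,8): 8 bp
  [8,22): 14 bp
  [22,30): 8 bp
  [30,36): 6 bp
  [36,49): 13 bp
  [49,59): 10 bp
  [59,71): 12 bp
  [71,87): 16 bp
  [87,90): 3 bp
  [90,107): 17 bp
  [107,121): 14 bp
  [121,126): 5 bp
  [126,134): 8 bp
  [134,139): 5 bp
  [139,155): 16 bp
  [155,159): 4 bp
  [159,165): 6 bp
  [165,175): 10 bp
  [175,183): 8 bp

[3,4,5,5,6,6,8,8,8,8,10,10,12,13,14,14,16,16,17]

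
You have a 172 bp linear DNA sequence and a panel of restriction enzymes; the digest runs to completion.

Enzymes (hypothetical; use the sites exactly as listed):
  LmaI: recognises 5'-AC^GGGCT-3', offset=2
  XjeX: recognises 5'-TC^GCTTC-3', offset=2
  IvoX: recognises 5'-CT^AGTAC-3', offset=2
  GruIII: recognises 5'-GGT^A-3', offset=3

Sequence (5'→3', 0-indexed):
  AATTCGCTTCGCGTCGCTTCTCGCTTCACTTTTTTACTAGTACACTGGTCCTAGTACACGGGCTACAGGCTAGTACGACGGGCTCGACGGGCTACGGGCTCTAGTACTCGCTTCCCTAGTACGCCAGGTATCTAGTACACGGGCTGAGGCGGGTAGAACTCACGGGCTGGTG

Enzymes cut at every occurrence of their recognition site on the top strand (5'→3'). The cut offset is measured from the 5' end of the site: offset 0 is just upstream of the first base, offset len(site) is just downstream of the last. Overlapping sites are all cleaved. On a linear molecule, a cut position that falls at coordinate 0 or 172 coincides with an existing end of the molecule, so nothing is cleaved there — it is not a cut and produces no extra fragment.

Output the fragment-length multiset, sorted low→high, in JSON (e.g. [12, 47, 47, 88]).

Scan for sites:
  LmaI ACGGGCT/2: at [57, 77, 86, 93, 138, 161] ⇒ [59, 79, 88, 95, 140, 163]
  XjeX TCGCTTC/2: at [3, 13, 20, 107] ⇒ [5, 15, 22, 109]
  IvoX CTAGTAC/2: at [36, 50, 69, 100, 115, 131] ⇒ [38, 52, 71, 102, 117, 133]
  GruIII GGTA/3: at [126, 151] ⇒ [129, 154]

All cut coordinates (distinct, sorted): [5, 15, 22, 38, 52, 59, 71, 79, 88, 95, 102, 109, 117, 129, 133, 140, 154, 163]

Fragments:
  [0,5): 5 bp
  [5,15): 10 bp
  [15,22): 7 bp
  [22,38): 16 bp
  [38,52): 14 bp
  [52,59): 7 bp
  [59,71): 12 bp
  [71,79): 8 bp
  [79,88): 9 bp
  [88,95): 7 bp
  [95,102): 7 bp
  [102,109): 7 bp
  [109,117): 8 bp
  [117,129): 12 bp
  [129,133): 4 bp
  [133,140): 7 bp
  [140,154): 14 bp
  [154,163): 9 bp
  [163,172): 9 bp

[4,5,7,7,7,7,7,7,8,8,9,9,9,10,12,12,14,14,16]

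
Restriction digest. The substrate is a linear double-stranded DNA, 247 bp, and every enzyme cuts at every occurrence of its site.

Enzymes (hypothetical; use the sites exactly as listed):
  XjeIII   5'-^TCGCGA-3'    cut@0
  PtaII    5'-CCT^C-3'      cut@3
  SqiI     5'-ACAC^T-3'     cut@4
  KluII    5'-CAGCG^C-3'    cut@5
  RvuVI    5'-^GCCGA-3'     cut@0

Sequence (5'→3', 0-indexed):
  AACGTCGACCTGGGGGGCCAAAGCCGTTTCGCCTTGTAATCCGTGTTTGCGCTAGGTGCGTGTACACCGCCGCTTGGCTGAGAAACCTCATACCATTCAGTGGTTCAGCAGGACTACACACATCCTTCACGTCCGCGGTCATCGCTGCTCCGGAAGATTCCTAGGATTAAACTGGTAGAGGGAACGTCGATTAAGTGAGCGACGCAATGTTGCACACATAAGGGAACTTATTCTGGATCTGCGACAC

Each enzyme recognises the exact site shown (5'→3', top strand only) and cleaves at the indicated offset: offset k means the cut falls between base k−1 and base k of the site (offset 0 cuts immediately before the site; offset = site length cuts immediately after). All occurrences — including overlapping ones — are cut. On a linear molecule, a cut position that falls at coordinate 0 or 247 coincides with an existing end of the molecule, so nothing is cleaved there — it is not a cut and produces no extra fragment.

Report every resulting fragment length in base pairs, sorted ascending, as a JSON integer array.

Site scan:
  XjeIII (TCGCGA, off=0): no sites
  PtaII CCTC/3: at [85] ⇒ [88]
  SqiI (ACACT, off=4): no sites
  KluII (CAGCGC, off=5): no sites
  RvuVI (GCCGA, off=0): no sites

All cut coordinates (distinct, sorted): [88]

Fragment lengths:
  [0,88): 88 bp
  [88,247): 159 bp

[88,159]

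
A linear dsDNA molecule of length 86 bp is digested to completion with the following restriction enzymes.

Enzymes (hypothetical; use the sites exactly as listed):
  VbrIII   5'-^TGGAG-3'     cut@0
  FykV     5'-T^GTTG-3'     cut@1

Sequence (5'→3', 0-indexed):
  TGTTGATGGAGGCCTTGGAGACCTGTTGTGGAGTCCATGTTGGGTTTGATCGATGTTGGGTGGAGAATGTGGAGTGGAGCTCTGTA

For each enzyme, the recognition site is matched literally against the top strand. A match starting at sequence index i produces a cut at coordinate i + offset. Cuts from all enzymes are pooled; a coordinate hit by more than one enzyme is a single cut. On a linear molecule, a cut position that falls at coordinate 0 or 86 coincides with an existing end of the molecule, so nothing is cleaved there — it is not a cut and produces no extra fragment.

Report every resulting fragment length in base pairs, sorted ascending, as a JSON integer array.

Site scan:
  VbrIII TGGAG/0: at [6, 15, 28, 60, 69, 74] ⇒ [6, 15, 28, 60, 69, 74]
  FykV TGTTG/1: at [0, 23, 37, 53] ⇒ [1, 24, 38, 54]

Pooled cuts: [1, 6, 15, 24, 28, 38, 54, 60, 69, 74]

Fragment lengths:
  [0,1): 1 bp
  [1,6): 5 bp
  [6,15): 9 bp
  [15,24): 9 bp
  [24,28): 4 bp
  [28,38): 10 bp
  [38,54): 16 bp
  [54,60): 6 bp
  [60,69): 9 bp
  [69,74): 5 bp
  [74,86): 12 bp

[1,4,5,5,6,9,9,9,10,12,16]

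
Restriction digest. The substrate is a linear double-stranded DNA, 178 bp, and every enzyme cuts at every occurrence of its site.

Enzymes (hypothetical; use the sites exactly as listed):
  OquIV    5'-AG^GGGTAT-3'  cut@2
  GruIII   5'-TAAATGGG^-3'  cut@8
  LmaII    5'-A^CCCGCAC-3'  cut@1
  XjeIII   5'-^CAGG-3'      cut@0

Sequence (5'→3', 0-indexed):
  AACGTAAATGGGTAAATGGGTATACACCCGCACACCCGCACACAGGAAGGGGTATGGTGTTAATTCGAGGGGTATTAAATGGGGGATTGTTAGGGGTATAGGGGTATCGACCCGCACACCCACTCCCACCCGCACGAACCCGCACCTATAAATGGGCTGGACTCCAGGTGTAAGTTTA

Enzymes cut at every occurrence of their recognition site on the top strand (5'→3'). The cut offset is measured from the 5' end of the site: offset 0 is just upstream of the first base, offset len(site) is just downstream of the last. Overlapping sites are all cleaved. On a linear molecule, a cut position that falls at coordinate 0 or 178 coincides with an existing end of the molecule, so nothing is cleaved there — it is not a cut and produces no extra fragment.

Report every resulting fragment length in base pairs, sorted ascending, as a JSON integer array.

Scan for sites:
  OquIV AGGGGTAT/2: at [47, 67, 91, 99] ⇒ [49, 69, 93, 101]
  GruIII TAAATGGG/8: at [4, 12, 75, 148] ⇒ [12, 20, 83, 156]
  LmaII ACCCGCAC/1: at [25, 33, 109, 127, 137] ⇒ [26, 34, 110, 128, 138]
  XjeIII CAGG/0: at [42, 164] ⇒ [42, 164]

Pooled cuts: [12, 20, 26, 34, 42, 49, 69, 83, 93, 101, 110, 128, 138, 156, 164]

Fragments:
  [0,12): 12 bp
  [12,20): 8 bp
  [20,26): 6 bp
  [26,34): 8 bp
  [34,42): 8 bp
  [42,49): 7 bp
  [49,69): 20 bp
  [69,83): 14 bp
  [83,93): 10 bp
  [93,101): 8 bp
  [101,110): 9 bp
  [110,128): 18 bp
  [128,138): 10 bp
  [138,156): 18 bp
  [156,164): 8 bp
  [164,178): 14 bp

[6,7,8,8,8,8,8,9,10,10,12,14,14,18,18,20]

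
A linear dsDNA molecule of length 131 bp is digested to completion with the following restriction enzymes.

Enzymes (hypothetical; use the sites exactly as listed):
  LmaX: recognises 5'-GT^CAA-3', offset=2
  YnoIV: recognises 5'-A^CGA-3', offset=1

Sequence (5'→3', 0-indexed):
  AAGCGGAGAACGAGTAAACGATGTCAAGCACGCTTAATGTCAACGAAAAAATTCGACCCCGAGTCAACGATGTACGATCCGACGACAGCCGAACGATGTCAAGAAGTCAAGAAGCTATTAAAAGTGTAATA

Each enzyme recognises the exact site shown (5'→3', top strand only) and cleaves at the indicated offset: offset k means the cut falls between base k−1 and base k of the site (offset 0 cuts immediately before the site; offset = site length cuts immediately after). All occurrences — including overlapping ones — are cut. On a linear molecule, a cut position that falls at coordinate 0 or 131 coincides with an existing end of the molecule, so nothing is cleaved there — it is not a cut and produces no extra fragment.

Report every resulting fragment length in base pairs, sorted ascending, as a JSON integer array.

[3,3,6,6,7,8,8,8,10,11,16,21,24]

Per-enzyme occurrences:
  LmaX (GTCAA, off=2): starts [22, 38, 62, 97, 105] → cuts [24, 40, 64, 99, 107]
  YnoIV (ACGA, off=1): starts [9, 17, 42, 66, 73, 81, 92] → cuts [10, 18, 43, 67, 74, 82, 93]

All cut coordinates (distinct, sorted): [10, 18, 24, 40, 43, 64, 67, 74, 82, 93, 99, 107]

Fragments:
  [0,10): 10 bp
  [10,18): 8 bp
  [18,24): 6 bp
  [24,40): 16 bp
  [40,43): 3 bp
  [43,64): 21 bp
  [64,67): 3 bp
  [67,74): 7 bp
  [74,82): 8 bp
  [82,93): 11 bp
  [93,99): 6 bp
  [99,107): 8 bp
  [107,131): 24 bp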